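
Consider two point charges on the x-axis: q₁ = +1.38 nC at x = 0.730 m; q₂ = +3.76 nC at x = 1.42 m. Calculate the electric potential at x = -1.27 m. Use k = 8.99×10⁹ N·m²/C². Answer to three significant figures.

18.8 V

Electric potential is a scalar, so the contributions from each charge add algebraically: V = Σ kqᵢ/rᵢ.
Distances from the field point to each charge: r₁ = 2.00 m, r₂ = 2.69 m.
V = k[(1.38×10⁻⁹)/(2.00) + (3.76×10⁻⁹)/(2.69)] = 18.8 V.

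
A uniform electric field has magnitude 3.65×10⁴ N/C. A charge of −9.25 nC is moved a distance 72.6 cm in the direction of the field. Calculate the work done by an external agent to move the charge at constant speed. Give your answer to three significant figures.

2.45×10⁻⁴ J

The potential change for a displacement 72.6 cm in the direction of the field is ΔV = −Ed = -2.65×10⁴ V.
W_ext = qΔV = 2.45×10⁻⁴ J.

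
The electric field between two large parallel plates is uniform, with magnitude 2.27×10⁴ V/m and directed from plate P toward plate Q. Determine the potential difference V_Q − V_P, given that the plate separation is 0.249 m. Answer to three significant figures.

In a uniform field, potential decreases in the direction of E: ΔV = −E·d for a displacement d parallel to E.
Going from P to Q is a displacement of 0.249 m along the field, so V_Q − V_P = −Ed = -5650 V.

-5650 V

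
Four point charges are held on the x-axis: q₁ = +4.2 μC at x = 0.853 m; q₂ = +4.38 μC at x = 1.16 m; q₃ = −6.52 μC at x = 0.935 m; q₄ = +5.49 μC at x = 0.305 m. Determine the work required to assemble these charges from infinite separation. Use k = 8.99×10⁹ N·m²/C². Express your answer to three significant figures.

-3.48 J

The work to assemble the configuration equals its total potential energy, U = Σ kqᵢqⱼ/rᵢⱼ over all pairs.
Pair separations: r₁₂ = 0.307 m, r₁₃ = 0.0820 m, r₁₄ = 0.548 m, r₂₃ = 0.225 m, r₂₄ = 0.855 m, r₃₄ = 0.630 m.
Summing all 6 pair terms gives U = -3.48 J.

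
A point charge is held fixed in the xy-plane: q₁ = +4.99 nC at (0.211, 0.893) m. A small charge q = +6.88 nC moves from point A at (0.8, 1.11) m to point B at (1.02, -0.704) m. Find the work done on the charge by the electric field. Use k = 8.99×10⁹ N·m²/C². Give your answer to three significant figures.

3.19×10⁻⁷ J

The work done by the electric force is W_field = −ΔU = −q(V_B − V_A) = q(V_A − V_B).
At A: distance to the source charge is 0.628 m; V_A = kq₁/r = 71.5 V.
At B: distance to the source charge is 1.79 m; V_B = kq₁/r = 25.1 V.
ΔV = V_B − V_A = -46.4 V.
W_field = −qΔV = −(6.88×10⁻⁹ C)(-46.4 V) = 3.19×10⁻⁷ J.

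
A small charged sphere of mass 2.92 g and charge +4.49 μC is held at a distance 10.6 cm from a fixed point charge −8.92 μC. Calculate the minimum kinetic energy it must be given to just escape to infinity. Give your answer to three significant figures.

To just escape, total mechanical energy must reach zero at infinity: ½mv²_min + U = 0, so ½mv²_min = −U = |kQq|/r.
|U| = |kQq|/r = (8.99×10⁹ N·m²/C²)(8.92×10⁻⁶)(4.49×10⁻⁶)/(0.106) = 3.40 J.

3.40 J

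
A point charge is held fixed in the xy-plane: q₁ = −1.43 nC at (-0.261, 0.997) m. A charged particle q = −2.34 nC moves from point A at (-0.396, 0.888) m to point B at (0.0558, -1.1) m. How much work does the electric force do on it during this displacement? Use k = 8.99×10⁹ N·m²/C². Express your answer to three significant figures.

1.59×10⁻⁷ J

The work done by the electric force is W_field = −ΔU = −q(V_B − V_A) = q(V_A − V_B).
At A: distance to the source charge is 0.174 m; V_A = kq₁/r = -74.1 V.
At B: distance to the source charge is 2.12 m; V_B = kq₁/r = -6.06 V.
ΔV = V_B − V_A = 68.0 V.
W_field = −qΔV = −(-2.34×10⁻⁹ C)(68.0 V) = 1.59×10⁻⁷ J.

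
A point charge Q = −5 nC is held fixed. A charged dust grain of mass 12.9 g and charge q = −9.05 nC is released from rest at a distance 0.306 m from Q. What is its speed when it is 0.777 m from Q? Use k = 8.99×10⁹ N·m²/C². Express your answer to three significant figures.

0.0112 m/s

Only the electrostatic force acts, so mechanical energy is conserved: ½mv² = U₁ − U₂ = kQq(1/r₁ − 1/r₂).
U₁ − U₂ = (8.99×10⁹ N·m²/C²)(-5.00×10⁻⁹ C)(-9.05×10⁻⁹ C)(1/0.306 − 1/0.777) = 8.06×10⁻⁷ J.
v = √(2·8.06×10⁻⁷/0.0129) = 0.0112 m/s.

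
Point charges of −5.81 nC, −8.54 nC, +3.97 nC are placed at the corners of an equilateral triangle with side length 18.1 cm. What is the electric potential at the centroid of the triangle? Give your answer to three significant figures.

Electric potential is a scalar, so the contributions from each charge add algebraically: V = Σ kqᵢ/rᵢ.
The distance from each vertex to the centroid is a/√3 = 0.105 m.
V = k[(-5.81×10⁻⁹)/(0.105) + (-8.54×10⁻⁹)/(0.105) + (3.97×10⁻⁹)/(0.105)] = -893 V.

-893 V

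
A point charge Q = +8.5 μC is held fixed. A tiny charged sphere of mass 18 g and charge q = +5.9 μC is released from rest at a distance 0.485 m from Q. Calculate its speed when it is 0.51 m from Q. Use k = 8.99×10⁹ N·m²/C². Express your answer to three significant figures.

Only the electrostatic force acts, so mechanical energy is conserved: ½mv² = U₁ − U₂ = kQq(1/r₁ − 1/r₂).
U₁ − U₂ = (8.99×10⁹ N·m²/C²)(8.50×10⁻⁶ C)(5.90×10⁻⁶ C)(1/0.485 − 1/0.510) = 0.0456 J.
v = √(2·0.0456/0.0180) = 2.25 m/s.

2.25 m/s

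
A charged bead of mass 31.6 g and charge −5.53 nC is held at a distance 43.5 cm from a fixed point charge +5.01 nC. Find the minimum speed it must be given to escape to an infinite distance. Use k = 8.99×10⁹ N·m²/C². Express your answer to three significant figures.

6.02×10⁻³ m/s

To just escape, total mechanical energy must reach zero at infinity: ½mv²_min + U = 0, so ½mv²_min = −U = |kQq|/r.
|U| = |kQq|/r = (8.99×10⁹ N·m²/C²)(5.01×10⁻⁹)(5.53×10⁻⁹)/(0.435) = 5.73×10⁻⁷ J.
v_min = √(2|U|/m) = √(2·5.73×10⁻⁷/0.0316) = 6.02×10⁻³ m/s.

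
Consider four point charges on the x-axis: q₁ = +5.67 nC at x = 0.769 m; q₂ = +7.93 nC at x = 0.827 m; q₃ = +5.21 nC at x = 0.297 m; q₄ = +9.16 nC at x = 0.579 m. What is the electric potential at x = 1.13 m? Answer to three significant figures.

Electric potential is a scalar, so the contributions from each charge add algebraically: V = Σ kqᵢ/rᵢ.
Distances from the field point to each charge: r₁ = 0.361 m, r₂ = 0.303 m, r₃ = 0.833 m, r₄ = 0.551 m.
V = k[(5.67×10⁻⁹)/(0.361) + (7.93×10⁻⁹)/(0.303) + (5.21×10⁻⁹)/(0.833) + (9.16×10⁻⁹)/(0.551)] = 582 V.

582 V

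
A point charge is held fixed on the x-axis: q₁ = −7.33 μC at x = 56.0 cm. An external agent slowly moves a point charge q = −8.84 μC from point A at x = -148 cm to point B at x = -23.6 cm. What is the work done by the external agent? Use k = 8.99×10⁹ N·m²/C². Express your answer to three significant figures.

For quasistatic motion the external work equals the change in potential energy: W_ext = qΔV = q(V_B − V_A).
At A: distance to the source charge is 2.04 m; V_A = kq₁/r = -3.23×10⁴ V.
At B: distance to the source charge is 0.796 m; V_B = kq₁/r = -8.28×10⁴ V.
ΔV = V_B − V_A = -5.05×10⁴ V.
W_ext = qΔV = (-8.84×10⁻⁶ C)(-5.05×10⁴ V) = 0.446 J.

0.446 J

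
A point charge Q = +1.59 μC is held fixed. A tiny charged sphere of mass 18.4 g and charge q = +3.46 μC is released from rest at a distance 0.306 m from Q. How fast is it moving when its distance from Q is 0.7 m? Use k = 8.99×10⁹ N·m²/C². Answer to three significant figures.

Only the electrostatic force acts, so mechanical energy is conserved: ½mv² = U₁ − U₂ = kQq(1/r₁ − 1/r₂).
U₁ − U₂ = (8.99×10⁹ N·m²/C²)(1.59×10⁻⁶ C)(3.46×10⁻⁶ C)(1/0.306 − 1/0.700) = 0.0910 J.
v = √(2·0.0910/0.0184) = 3.14 m/s.

3.14 m/s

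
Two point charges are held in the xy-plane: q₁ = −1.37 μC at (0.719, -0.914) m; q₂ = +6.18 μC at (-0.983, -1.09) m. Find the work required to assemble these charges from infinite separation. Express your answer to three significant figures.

The work to assemble the configuration equals its total potential energy, U = Σ kqᵢqⱼ/rᵢⱼ over all pairs.
Pair separations: r₁₂ = 1.71 m.
U = (-0.0445) = -0.0445 J.

-0.0445 J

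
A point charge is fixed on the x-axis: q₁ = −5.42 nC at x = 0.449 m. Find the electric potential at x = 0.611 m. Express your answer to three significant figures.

-301 V

Electric potential is a scalar, so the contributions from each charge add algebraically: V = Σ kqᵢ/rᵢ.
V = k[(-5.42×10⁻⁹)/(0.162)] = -301 V.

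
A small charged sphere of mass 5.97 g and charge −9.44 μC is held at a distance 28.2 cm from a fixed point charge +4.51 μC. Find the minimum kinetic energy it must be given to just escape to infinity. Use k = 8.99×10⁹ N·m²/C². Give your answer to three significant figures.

1.36 J

To just escape, total mechanical energy must reach zero at infinity: ½mv²_min + U = 0, so ½mv²_min = −U = |kQq|/r.
|U| = |kQq|/r = (8.99×10⁹ N·m²/C²)(4.51×10⁻⁶)(9.44×10⁻⁶)/(0.282) = 1.36 J.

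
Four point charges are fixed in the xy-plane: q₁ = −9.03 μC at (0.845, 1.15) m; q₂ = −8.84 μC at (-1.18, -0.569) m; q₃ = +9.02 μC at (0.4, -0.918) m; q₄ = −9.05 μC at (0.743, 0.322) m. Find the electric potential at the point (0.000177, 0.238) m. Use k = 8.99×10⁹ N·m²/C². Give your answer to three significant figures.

Electric potential is a scalar, so the contributions from each charge add algebraically: V = Σ kqᵢ/rᵢ.
Distances from the field point to each charge: r₁ = 1.24 m, r₂ = 1.43 m, r₃ = 1.22 m, r₄ = 0.748 m.
V = k[(-9.03×10⁻⁶)/(1.24) + (-8.84×10⁻⁶)/(1.43) + (9.02×10⁻⁶)/(1.22) + (-9.05×10⁻⁶)/(0.748)] = -1.63×10⁵ V.

-1.63×10⁵ V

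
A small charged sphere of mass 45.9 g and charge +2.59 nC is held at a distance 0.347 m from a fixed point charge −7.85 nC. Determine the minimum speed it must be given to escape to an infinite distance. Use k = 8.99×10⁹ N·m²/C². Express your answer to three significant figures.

4.79×10⁻³ m/s

To just escape, total mechanical energy must reach zero at infinity: ½mv²_min + U = 0, so ½mv²_min = −U = |kQq|/r.
|U| = |kQq|/r = (8.99×10⁹ N·m²/C²)(7.85×10⁻⁹)(2.59×10⁻⁹)/(0.347) = 5.27×10⁻⁷ J.
v_min = √(2|U|/m) = √(2·5.27×10⁻⁷/0.0459) = 4.79×10⁻³ m/s.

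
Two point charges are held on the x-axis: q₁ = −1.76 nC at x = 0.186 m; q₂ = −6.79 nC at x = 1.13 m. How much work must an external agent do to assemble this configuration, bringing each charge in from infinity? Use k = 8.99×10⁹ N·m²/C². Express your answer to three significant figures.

The assembly work is the sum of pairwise potential energies, U = Σ_{i<j} kqᵢqⱼ/rᵢⱼ.
Pair separations: r₁₂ = 0.944 m.
U = (1.14×10⁻⁷) = 1.14×10⁻⁷ J.

1.14×10⁻⁷ J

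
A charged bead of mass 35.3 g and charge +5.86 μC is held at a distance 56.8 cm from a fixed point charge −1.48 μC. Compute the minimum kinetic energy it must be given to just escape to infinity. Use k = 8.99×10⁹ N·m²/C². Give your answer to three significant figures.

0.137 J

To just escape, total mechanical energy must reach zero at infinity: ½mv²_min + U = 0, so ½mv²_min = −U = |kQq|/r.
|U| = |kQq|/r = (8.99×10⁹ N·m²/C²)(1.48×10⁻⁶)(5.86×10⁻⁶)/(0.568) = 0.137 J.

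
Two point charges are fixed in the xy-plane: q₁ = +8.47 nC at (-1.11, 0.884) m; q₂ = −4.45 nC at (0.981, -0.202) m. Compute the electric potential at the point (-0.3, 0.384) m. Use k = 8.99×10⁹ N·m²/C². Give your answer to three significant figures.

Electric potential is a scalar, so the contributions from each charge add algebraically: V = Σ kqᵢ/rᵢ.
Distances from the field point to each charge: r₁ = 0.952 m, r₂ = 1.41 m.
V = k[(8.47×10⁻⁹)/(0.952) + (-4.45×10⁻⁹)/(1.41)] = 51.6 V.

51.6 V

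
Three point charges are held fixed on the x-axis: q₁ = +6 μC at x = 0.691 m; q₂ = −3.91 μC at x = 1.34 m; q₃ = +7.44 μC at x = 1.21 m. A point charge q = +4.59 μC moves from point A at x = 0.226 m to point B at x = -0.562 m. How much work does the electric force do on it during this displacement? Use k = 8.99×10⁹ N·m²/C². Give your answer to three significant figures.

The work done by the electric force is W_field = −ΔU = −q(V_B − V_A) = q(V_A − V_B).
At A: distances to the source charges are 0.465 m, 1.11 m, 0.984 m; V_A = Σ kqᵢ/rᵢ = 1.52×10⁵ V.
At B: distances to the source charges are 1.25 m, 1.90 m, 1.77 m; V_B = Σ kqᵢ/rᵢ = 6.23×10⁴ V.
ΔV = V_B − V_A = -9.01×10⁴ V.
W_field = −qΔV = −(4.59×10⁻⁶ C)(-9.01×10⁴ V) = 0.414 J.

0.414 J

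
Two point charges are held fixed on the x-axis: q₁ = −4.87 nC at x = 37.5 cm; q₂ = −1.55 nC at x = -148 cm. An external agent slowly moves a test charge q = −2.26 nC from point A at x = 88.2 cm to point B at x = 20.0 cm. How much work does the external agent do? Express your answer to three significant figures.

For quasistatic motion the external work equals the change in potential energy: W_ext = qΔV = q(V_B − V_A).
At A: distances to the source charges are 0.507 m, 2.36 m; V_A = Σ kqᵢ/rᵢ = -92.3 V.
At B: distances to the source charges are 0.175 m, 1.68 m; V_B = Σ kqᵢ/rᵢ = -258 V.
ΔV = V_B − V_A = -166 V.
W_ext = qΔV = (-2.26×10⁻⁹ C)(-166 V) = 3.76×10⁻⁷ J.

3.76×10⁻⁷ J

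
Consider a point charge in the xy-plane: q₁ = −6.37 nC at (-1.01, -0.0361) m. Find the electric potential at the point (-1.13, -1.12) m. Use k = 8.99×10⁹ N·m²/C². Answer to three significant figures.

The total potential is the scalar sum of each charge's contribution, V = Σ kqᵢ/rᵢ.
Distances from the field point to each charge: r₁ = 1.09 m.
V = k[(-6.37×10⁻⁹)/(1.09)] = -52.5 V.

-52.5 V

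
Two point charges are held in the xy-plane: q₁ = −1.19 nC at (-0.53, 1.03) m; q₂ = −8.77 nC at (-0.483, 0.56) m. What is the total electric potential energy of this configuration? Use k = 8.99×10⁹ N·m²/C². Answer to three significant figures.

The work to assemble the configuration equals its total potential energy, U = Σ kqᵢqⱼ/rᵢⱼ over all pairs.
Pair separations: r₁₂ = 0.472 m.
U = (1.99×10⁻⁷) = 1.99×10⁻⁷ J.

1.99×10⁻⁷ J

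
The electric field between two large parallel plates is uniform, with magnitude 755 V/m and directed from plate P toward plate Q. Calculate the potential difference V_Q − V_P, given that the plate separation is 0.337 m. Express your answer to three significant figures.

-254 V

In a uniform field, potential decreases in the direction of E: ΔV = −E·d for a displacement d parallel to E.
Going from P to Q is a displacement of 0.337 m along the field, so V_Q − V_P = −Ed = -254 V.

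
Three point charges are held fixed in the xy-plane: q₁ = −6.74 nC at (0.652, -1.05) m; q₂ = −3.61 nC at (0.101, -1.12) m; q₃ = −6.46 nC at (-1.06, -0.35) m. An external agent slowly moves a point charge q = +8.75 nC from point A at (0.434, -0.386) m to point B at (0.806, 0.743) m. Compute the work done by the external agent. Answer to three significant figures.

7.79×10⁻⁷ J

For quasistatic motion the external work equals the change in potential energy: W_ext = qΔV = q(V_B − V_A).
At A: distances to the source charges are 0.699 m, 0.806 m, 1.49 m; V_A = Σ kqᵢ/rᵢ = -166 V.
At B: distances to the source charges are 1.80 m, 1.99 m, 2.16 m; V_B = Σ kqᵢ/rᵢ = -76.8 V.
ΔV = V_B − V_A = 89.0 V.
W_ext = qΔV = (8.75×10⁻⁹ C)(89.0 V) = 7.79×10⁻⁷ J.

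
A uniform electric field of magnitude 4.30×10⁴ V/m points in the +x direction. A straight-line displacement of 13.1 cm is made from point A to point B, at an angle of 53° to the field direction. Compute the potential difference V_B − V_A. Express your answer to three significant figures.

Only the component of displacement along E changes the potential: ΔV = −E·d·cosθ.
ΔV = −(4.30×10⁴ V/m)(0.131 m)cos53° = -3390 V.

-3390 V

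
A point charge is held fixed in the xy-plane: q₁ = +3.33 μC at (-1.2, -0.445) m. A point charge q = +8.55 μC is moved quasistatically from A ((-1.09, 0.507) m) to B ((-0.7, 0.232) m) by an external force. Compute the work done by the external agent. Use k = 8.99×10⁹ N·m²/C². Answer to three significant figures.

0.0370 J

For quasistatic motion the external work equals the change in potential energy: W_ext = qΔV = q(V_B − V_A).
At A: distance to the source charge is 0.958 m; V_A = kq₁/r = 3.12×10⁴ V.
At B: distance to the source charge is 0.842 m; V_B = kq₁/r = 3.56×10⁴ V.
ΔV = V_B − V_A = 4330 V.
W_ext = qΔV = (8.55×10⁻⁶ C)(4330 V) = 0.0370 J.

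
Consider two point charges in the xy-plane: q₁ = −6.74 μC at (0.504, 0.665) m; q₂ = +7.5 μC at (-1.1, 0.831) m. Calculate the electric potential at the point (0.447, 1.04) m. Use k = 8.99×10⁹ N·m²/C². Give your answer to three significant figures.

Electric potential is a scalar, so the contributions from each charge add algebraically: V = Σ kqᵢ/rᵢ.
Distances from the field point to each charge: r₁ = 0.379 m, r₂ = 1.56 m.
V = k[(-6.74×10⁻⁶)/(0.379) + (7.50×10⁻⁶)/(1.56)] = -1.17×10⁵ V.

-1.17×10⁵ V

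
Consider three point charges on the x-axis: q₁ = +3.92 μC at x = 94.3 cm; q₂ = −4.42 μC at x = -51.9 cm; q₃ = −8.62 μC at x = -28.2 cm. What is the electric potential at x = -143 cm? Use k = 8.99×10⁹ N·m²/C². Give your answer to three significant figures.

The total potential is the scalar sum of each charge's contribution, V = Σ kqᵢ/rᵢ.
Distances from the field point to each charge: r₁ = 2.37 m, r₂ = 0.911 m, r₃ = 1.15 m.
V = k[(3.92×10⁻⁶)/(2.37) + (-4.42×10⁻⁶)/(0.911) + (-8.62×10⁻⁶)/(1.15)] = -9.63×10⁴ V.

-9.63×10⁴ V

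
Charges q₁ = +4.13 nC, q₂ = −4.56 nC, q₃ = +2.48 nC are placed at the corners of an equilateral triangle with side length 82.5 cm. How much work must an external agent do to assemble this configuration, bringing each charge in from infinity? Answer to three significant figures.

-2.17×10⁻⁷ J

The work to assemble the configuration equals its total potential energy, U = Σ kqᵢqⱼ/rᵢⱼ over all pairs.
All three pair separations equal the side length, 0.825 m.
U = (-2.05×10⁻⁷) + (1.12×10⁻⁷) + (-1.23×10⁻⁷) = -2.17×10⁻⁷ J.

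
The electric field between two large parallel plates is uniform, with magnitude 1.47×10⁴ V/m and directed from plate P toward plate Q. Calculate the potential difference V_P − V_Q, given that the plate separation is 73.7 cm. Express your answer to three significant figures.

In a uniform field, potential decreases in the direction of E: ΔV = −E·d for a displacement d parallel to E.
Going from Q to P is a displacement of 73.7 cm opposite to the field, so V_P − V_Q = +Ed = 1.08×10⁴ V.

1.08×10⁴ V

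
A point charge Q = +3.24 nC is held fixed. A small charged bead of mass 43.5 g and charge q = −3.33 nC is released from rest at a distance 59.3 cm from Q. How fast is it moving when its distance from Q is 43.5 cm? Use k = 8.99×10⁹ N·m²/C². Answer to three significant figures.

Only the electrostatic force acts, so mechanical energy is conserved: ½mv² = U₁ − U₂ = kQq(1/r₁ − 1/r₂).
U₁ − U₂ = (8.99×10⁹ N·m²/C²)(3.24×10⁻⁹ C)(-3.33×10⁻⁹ C)(1/0.593 − 1/0.435) = 5.94×10⁻⁸ J.
v = √(2·5.94×10⁻⁸/0.0435) = 1.65×10⁻³ m/s.

1.65×10⁻³ m/s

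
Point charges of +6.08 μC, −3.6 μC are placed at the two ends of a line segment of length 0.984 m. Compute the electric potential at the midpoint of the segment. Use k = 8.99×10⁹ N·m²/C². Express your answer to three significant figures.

Electric potential is a scalar, so the contributions from each charge add algebraically: V = Σ kqᵢ/rᵢ.
Each charge is 0.492 m from the midpoint.
V = k[(6.08×10⁻⁶)/(0.492) + (-3.60×10⁻⁶)/(0.492)] = 4.53×10⁴ V.

4.53×10⁴ V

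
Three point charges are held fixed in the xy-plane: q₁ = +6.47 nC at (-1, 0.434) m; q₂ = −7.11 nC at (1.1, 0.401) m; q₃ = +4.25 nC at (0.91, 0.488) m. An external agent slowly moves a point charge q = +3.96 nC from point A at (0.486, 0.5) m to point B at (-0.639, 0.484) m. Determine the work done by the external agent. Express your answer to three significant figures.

For quasistatic motion the external work equals the change in potential energy: W_ext = qΔV = q(V_B − V_A).
At A: distances to the source charges are 1.49 m, 0.622 m, 0.424 m; V_A = Σ kqᵢ/rᵢ = 26.4 V.
At B: distances to the source charges are 0.364 m, 1.74 m, 1.55 m; V_B = Σ kqᵢ/rᵢ = 148 V.
ΔV = V_B − V_A = 121 V.
W_ext = qΔV = (3.96×10⁻⁹ C)(121 V) = 4.80×10⁻⁷ J.

4.80×10⁻⁷ J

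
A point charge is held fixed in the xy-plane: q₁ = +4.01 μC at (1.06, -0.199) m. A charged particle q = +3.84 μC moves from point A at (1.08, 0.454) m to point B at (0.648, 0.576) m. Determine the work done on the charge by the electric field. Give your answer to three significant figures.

0.0542 J

The work done by the electric force is W_field = −ΔU = −q(V_B − V_A) = q(V_A − V_B).
At A: distance to the source charge is 0.653 m; V_A = kq₁/r = 5.52×10⁴ V.
At B: distance to the source charge is 0.878 m; V_B = kq₁/r = 4.11×10⁴ V.
ΔV = V_B − V_A = -1.41×10⁴ V.
W_field = −qΔV = −(3.84×10⁻⁶ C)(-1.41×10⁴ V) = 0.0542 J.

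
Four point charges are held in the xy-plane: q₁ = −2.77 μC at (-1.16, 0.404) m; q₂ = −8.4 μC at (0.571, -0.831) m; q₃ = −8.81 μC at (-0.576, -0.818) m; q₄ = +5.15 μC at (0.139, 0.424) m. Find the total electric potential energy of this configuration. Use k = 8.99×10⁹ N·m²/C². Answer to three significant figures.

0.164 J

The work to assemble the configuration equals its total potential energy, U = Σ kqᵢqⱼ/rᵢⱼ over all pairs.
Pair separations: r₁₂ = 2.13 m, r₁₃ = 1.35 m, r₁₄ = 1.30 m, r₂₃ = 1.15 m, r₂₄ = 1.33 m, r₃₄ = 1.43 m.
Summing all 6 pair terms gives U = 0.164 J.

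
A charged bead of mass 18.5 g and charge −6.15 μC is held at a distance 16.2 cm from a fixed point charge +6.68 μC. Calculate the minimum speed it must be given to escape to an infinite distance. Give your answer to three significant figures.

To just escape, total mechanical energy must reach zero at infinity: ½mv²_min + U = 0, so ½mv²_min = −U = |kQq|/r.
|U| = |kQq|/r = (8.99×10⁹ N·m²/C²)(6.68×10⁻⁶)(6.15×10⁻⁶)/(0.162) = 2.28 J.
v_min = √(2|U|/m) = √(2·2.28/0.0185) = 15.7 m/s.

15.7 m/s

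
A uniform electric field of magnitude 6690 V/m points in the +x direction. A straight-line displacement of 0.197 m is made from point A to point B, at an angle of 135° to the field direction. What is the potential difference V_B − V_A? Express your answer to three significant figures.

932 V

Only the component of displacement along E changes the potential: ΔV = −E·d·cosθ.
ΔV = −(6690 V/m)(0.197 m)cos135° = 932 V.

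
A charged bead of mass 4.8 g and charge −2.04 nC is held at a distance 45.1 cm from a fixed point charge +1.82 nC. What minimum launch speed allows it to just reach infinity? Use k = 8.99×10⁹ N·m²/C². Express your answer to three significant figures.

5.55×10⁻³ m/s

To just escape, total mechanical energy must reach zero at infinity: ½mv²_min + U = 0, so ½mv²_min = −U = |kQq|/r.
|U| = |kQq|/r = (8.99×10⁹ N·m²/C²)(1.82×10⁻⁹)(2.04×10⁻⁹)/(0.451) = 7.40×10⁻⁸ J.
v_min = √(2|U|/m) = √(2·7.40×10⁻⁸/4.80×10⁻³) = 5.55×10⁻³ m/s.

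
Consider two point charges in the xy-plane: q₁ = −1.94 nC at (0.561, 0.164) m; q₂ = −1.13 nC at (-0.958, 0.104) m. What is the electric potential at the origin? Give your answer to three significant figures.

Electric potential is a scalar, so the contributions from each charge add algebraically: V = Σ kqᵢ/rᵢ.
Distances from the field point to each charge: r₁ = 0.584 m, r₂ = 0.964 m.
V = k[(-1.94×10⁻⁹)/(0.584) + (-1.13×10⁻⁹)/(0.964)] = -40.4 V.

-40.4 V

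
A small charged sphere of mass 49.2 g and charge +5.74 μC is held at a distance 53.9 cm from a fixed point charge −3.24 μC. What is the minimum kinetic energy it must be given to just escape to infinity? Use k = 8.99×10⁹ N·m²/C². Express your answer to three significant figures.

To just escape, total mechanical energy must reach zero at infinity: ½mv²_min + U = 0, so ½mv²_min = −U = |kQq|/r.
|U| = |kQq|/r = (8.99×10⁹ N·m²/C²)(3.24×10⁻⁶)(5.74×10⁻⁶)/(0.539) = 0.310 J.

0.310 J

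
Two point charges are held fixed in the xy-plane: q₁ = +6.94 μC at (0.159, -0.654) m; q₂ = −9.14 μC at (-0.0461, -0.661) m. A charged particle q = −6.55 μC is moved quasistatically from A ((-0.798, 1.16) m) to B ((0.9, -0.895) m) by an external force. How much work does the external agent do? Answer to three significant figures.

-0.0462 J

For quasistatic motion the external work equals the change in potential energy: W_ext = qΔV = q(V_B − V_A).
At A: distances to the source charges are 2.05 m, 1.97 m; V_A = Σ kqᵢ/rᵢ = -1.13×10⁴ V.
At B: distances to the source charges are 0.779 m, 0.975 m; V_B = Σ kqᵢ/rᵢ = -4240 V.
ΔV = V_B − V_A = 7050 V.
W_ext = qΔV = (-6.55×10⁻⁶ C)(7050 V) = -0.0462 J.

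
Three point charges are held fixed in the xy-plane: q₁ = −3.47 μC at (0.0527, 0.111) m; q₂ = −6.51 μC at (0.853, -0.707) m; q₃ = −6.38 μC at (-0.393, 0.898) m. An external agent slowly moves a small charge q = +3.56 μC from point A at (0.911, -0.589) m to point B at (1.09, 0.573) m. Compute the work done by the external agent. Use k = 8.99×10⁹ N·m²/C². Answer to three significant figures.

For quasistatic motion the external work equals the change in potential energy: W_ext = qΔV = q(V_B − V_A).
At A: distances to the source charges are 1.11 m, 0.131 m, 1.98 m; V_A = Σ kqᵢ/rᵢ = -5.02×10⁵ V.
At B: distances to the source charges are 1.14 m, 1.30 m, 1.52 m; V_B = Σ kqᵢ/rᵢ = -1.10×10⁵ V.
ΔV = V_B − V_A = 3.92×10⁵ V.
W_ext = qΔV = (3.56×10⁻⁶ C)(3.92×10⁵ V) = 1.40 J.

1.40 J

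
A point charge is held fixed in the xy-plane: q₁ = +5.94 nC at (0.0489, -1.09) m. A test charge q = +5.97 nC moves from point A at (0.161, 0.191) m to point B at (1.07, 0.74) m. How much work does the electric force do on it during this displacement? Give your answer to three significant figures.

The work done by the electric force is W_field = −ΔU = −q(V_B − V_A) = q(V_A − V_B).
At A: distance to the source charge is 1.29 m; V_A = kq₁/r = 41.5 V.
At B: distance to the source charge is 2.10 m; V_B = kq₁/r = 25.5 V.
ΔV = V_B − V_A = -16.0 V.
W_field = −qΔV = −(5.97×10⁻⁹ C)(-16.0 V) = 9.58×10⁻⁸ J.

9.58×10⁻⁸ J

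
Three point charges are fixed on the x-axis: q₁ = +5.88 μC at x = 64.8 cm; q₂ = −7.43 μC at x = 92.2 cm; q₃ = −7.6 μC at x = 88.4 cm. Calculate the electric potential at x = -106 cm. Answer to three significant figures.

-3.79×10⁴ V

The total potential is the scalar sum of each charge's contribution, V = Σ kqᵢ/rᵢ.
Distances from the field point to each charge: r₁ = 1.71 m, r₂ = 1.98 m, r₃ = 1.94 m.
V = k[(5.88×10⁻⁶)/(1.71) + (-7.43×10⁻⁶)/(1.98) + (-7.60×10⁻⁶)/(1.94)] = -3.79×10⁴ V.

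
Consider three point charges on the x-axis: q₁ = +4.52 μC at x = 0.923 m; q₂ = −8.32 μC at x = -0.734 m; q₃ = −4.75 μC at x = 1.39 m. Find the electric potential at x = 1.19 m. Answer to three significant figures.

-1.00×10⁵ V

The total potential is the scalar sum of each charge's contribution, V = Σ kqᵢ/rᵢ.
Distances from the field point to each charge: r₁ = 0.267 m, r₂ = 1.92 m, r₃ = 0.200 m.
V = k[(4.52×10⁻⁶)/(0.267) + (-8.32×10⁻⁶)/(1.92) + (-4.75×10⁻⁶)/(0.200)] = -1.00×10⁵ V.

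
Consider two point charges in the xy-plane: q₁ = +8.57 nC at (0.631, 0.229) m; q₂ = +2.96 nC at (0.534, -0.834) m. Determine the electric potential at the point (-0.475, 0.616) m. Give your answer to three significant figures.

80.8 V

The total potential is the scalar sum of each charge's contribution, V = Σ kqᵢ/rᵢ.
Distances from the field point to each charge: r₁ = 1.17 m, r₂ = 1.77 m.
V = k[(8.57×10⁻⁹)/(1.17) + (2.96×10⁻⁹)/(1.77)] = 80.8 V.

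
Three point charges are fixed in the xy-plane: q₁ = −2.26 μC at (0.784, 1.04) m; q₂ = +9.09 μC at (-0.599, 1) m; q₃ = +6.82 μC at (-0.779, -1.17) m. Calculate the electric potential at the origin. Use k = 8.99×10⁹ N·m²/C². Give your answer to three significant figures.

9.81×10⁴ V

The total potential is the scalar sum of each charge's contribution, V = Σ kqᵢ/rᵢ.
Distances from the field point to each charge: r₁ = 1.30 m, r₂ = 1.17 m, r₃ = 1.41 m.
V = k[(-2.26×10⁻⁶)/(1.30) + (9.09×10⁻⁶)/(1.17) + (6.82×10⁻⁶)/(1.41)] = 9.81×10⁴ V.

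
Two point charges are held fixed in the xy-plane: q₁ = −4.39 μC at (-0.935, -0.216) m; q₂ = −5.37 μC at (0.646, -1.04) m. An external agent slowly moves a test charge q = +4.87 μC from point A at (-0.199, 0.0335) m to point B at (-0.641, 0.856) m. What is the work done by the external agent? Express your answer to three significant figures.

For quasistatic motion the external work equals the change in potential energy: W_ext = qΔV = q(V_B − V_A).
At A: distances to the source charges are 0.777 m, 1.37 m; V_A = Σ kqᵢ/rᵢ = -8.61×10⁴ V.
At B: distances to the source charges are 1.11 m, 2.29 m; V_B = Σ kqᵢ/rᵢ = -5.66×10⁴ V.
ΔV = V_B − V_A = 2.95×10⁴ V.
W_ext = qΔV = (4.87×10⁻⁶ C)(2.95×10⁴ V) = 0.144 J.

0.144 J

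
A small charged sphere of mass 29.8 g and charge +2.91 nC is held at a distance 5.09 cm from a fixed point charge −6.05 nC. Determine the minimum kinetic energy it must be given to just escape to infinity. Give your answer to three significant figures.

3.11×10⁻⁶ J

To just escape, total mechanical energy must reach zero at infinity: ½mv²_min + U = 0, so ½mv²_min = −U = |kQq|/r.
|U| = |kQq|/r = (8.99×10⁹ N·m²/C²)(6.05×10⁻⁹)(2.91×10⁻⁹)/(0.0509) = 3.11×10⁻⁶ J.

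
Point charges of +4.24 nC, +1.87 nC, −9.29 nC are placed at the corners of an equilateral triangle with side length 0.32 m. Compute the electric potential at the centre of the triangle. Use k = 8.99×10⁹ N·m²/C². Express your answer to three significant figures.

The total potential is the scalar sum of each charge's contribution, V = Σ kqᵢ/rᵢ.
The distance from each vertex to the centroid is a/√3 = 0.185 m.
V = k[(4.24×10⁻⁹)/(0.185) + (1.87×10⁻⁹)/(0.185) + (-9.29×10⁻⁹)/(0.185)] = -155 V.

-155 V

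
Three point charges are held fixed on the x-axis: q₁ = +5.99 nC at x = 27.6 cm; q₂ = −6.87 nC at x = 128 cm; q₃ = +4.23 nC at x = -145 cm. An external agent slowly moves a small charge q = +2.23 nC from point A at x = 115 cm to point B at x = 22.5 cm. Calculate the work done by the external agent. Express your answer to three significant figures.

For quasistatic motion the external work equals the change in potential energy: W_ext = qΔV = q(V_B − V_A).
At A: distances to the source charges are 0.874 m, 0.130 m, 2.60 m; V_A = Σ kqᵢ/rᵢ = -399 V.
At B: distances to the source charges are 0.0510 m, 1.05 m, 1.68 m; V_B = Σ kqᵢ/rᵢ = 1020 V.
ΔV = V_B − V_A = 1420 V.
W_ext = qΔV = (2.23×10⁻⁹ C)(1420 V) = 3.16×10⁻⁶ J.

3.16×10⁻⁶ J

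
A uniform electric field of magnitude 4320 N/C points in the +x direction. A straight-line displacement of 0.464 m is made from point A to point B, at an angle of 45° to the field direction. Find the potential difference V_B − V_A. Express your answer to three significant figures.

Only the component of displacement along E changes the potential: ΔV = −E·d·cosθ.
ΔV = −(4320 V/m)(0.464 m)cos45° = -1420 V.

-1420 V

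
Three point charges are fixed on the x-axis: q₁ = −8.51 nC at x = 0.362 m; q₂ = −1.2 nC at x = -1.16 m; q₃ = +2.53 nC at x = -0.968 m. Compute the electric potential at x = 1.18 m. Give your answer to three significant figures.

The total potential is the scalar sum of each charge's contribution, V = Σ kqᵢ/rᵢ.
Distances from the field point to each charge: r₁ = 0.818 m, r₂ = 2.34 m, r₃ = 2.15 m.
V = k[(-8.51×10⁻⁹)/(0.818) + (-1.20×10⁻⁹)/(2.34) + (2.53×10⁻⁹)/(2.15)] = -87.5 V.

-87.5 V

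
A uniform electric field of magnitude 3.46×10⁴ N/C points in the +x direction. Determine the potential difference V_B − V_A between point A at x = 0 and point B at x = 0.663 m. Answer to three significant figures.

-2.29×10⁴ V

In a uniform field, potential decreases in the direction of E: V_B − V_A = −E·Δx.
V_B − V_A = −(3.46×10⁴ V/m)(0.663 m) = -2.29×10⁴ V.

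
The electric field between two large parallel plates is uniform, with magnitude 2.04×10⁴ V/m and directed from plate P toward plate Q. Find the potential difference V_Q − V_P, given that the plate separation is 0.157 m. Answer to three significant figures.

-3200 V

In a uniform field, potential decreases in the direction of E: ΔV = −E·d for a displacement d parallel to E.
Going from P to Q is a displacement of 0.157 m along the field, so V_Q − V_P = −Ed = -3200 V.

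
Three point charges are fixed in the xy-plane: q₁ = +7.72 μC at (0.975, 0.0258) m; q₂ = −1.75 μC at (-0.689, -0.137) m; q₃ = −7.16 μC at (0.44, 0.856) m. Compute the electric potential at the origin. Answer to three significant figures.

-1.81×10⁴ V

Electric potential is a scalar, so the contributions from each charge add algebraically: V = Σ kqᵢ/rᵢ.
Distances from the field point to each charge: r₁ = 0.975 m, r₂ = 0.702 m, r₃ = 0.962 m.
V = k[(7.72×10⁻⁶)/(0.975) + (-1.75×10⁻⁶)/(0.702) + (-7.16×10⁻⁶)/(0.962)] = -1.81×10⁴ V.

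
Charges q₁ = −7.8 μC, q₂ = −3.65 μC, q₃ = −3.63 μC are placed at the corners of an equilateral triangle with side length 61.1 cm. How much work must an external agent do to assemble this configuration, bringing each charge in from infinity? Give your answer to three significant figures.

1.03 J

The assembly work is the sum of pairwise potential energies, U = Σ_{i<j} kqᵢqⱼ/rᵢⱼ.
All three pair separations equal the side length, 0.611 m.
U = (0.419) + (0.417) + (0.195) = 1.03 J.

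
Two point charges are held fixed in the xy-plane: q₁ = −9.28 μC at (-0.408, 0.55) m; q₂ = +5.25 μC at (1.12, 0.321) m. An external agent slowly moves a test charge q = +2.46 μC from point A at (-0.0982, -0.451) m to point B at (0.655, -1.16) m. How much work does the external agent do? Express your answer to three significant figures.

0.0882 J

For quasistatic motion the external work equals the change in potential energy: W_ext = qΔV = q(V_B − V_A).
At A: distances to the source charges are 1.05 m, 1.44 m; V_A = Σ kqᵢ/rᵢ = -4.69×10⁴ V.
At B: distances to the source charges are 2.01 m, 1.55 m; V_B = Σ kqᵢ/rᵢ = -1.10×10⁴ V.
ΔV = V_B − V_A = 3.59×10⁴ V.
W_ext = qΔV = (2.46×10⁻⁶ C)(3.59×10⁴ V) = 0.0882 J.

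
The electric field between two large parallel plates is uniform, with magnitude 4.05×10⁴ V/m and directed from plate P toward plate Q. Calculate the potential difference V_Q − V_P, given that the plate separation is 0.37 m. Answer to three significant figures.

In a uniform field, potential decreases in the direction of E: ΔV = −E·d for a displacement d parallel to E.
Going from P to Q is a displacement of 0.37 m along the field, so V_Q − V_P = −Ed = -1.50×10⁴ V.

-1.50×10⁴ V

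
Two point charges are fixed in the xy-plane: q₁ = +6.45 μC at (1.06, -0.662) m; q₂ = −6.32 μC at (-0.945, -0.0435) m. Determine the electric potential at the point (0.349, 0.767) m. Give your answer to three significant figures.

Electric potential is a scalar, so the contributions from each charge add algebraically: V = Σ kqᵢ/rᵢ.
Distances from the field point to each charge: r₁ = 1.60 m, r₂ = 1.53 m.
V = k[(6.45×10⁻⁶)/(1.60) + (-6.32×10⁻⁶)/(1.53)] = -882 V.

-882 V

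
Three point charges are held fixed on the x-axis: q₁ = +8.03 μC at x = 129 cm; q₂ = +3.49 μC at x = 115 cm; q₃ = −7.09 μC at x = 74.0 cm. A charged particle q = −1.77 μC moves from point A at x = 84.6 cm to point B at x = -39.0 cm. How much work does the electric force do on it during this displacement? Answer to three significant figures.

0.606 J

The work done by the electric force is W_field = −ΔU = −q(V_B − V_A) = q(V_A − V_B).
At A: distances to the source charges are 0.444 m, 0.304 m, 0.106 m; V_A = Σ kqᵢ/rᵢ = -3.36×10⁵ V.
At B: distances to the source charges are 1.68 m, 1.54 m, 1.13 m; V_B = Σ kqᵢ/rᵢ = 6940 V.
ΔV = V_B − V_A = 3.42×10⁵ V.
W_field = −qΔV = −(-1.77×10⁻⁶ C)(3.42×10⁵ V) = 0.606 J.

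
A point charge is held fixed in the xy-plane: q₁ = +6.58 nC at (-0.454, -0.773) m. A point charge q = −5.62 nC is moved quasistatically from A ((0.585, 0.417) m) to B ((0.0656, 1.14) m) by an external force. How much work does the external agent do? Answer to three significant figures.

For quasistatic motion the external work equals the change in potential energy: W_ext = qΔV = q(V_B − V_A).
At A: distance to the source charge is 1.58 m; V_A = kq₁/r = 37.4 V.
At B: distance to the source charge is 1.98 m; V_B = kq₁/r = 29.8 V.
ΔV = V_B − V_A = -7.60 V.
W_ext = qΔV = (-5.62×10⁻⁹ C)(-7.60 V) = 4.27×10⁻⁸ J.

4.27×10⁻⁸ J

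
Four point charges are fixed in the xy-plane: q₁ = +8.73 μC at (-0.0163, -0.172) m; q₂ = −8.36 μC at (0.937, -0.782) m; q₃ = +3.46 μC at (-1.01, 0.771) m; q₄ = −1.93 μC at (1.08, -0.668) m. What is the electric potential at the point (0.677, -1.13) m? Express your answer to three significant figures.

-1.23×10⁵ V

The total potential is the scalar sum of each charge's contribution, V = Σ kqᵢ/rᵢ.
Distances from the field point to each charge: r₁ = 1.18 m, r₂ = 0.434 m, r₃ = 2.54 m, r₄ = 0.613 m.
V = k[(8.73×10⁻⁶)/(1.18) + (-8.36×10⁻⁶)/(0.434) + (3.46×10⁻⁶)/(2.54) + (-1.93×10⁻⁶)/(0.613)] = -1.23×10⁵ V.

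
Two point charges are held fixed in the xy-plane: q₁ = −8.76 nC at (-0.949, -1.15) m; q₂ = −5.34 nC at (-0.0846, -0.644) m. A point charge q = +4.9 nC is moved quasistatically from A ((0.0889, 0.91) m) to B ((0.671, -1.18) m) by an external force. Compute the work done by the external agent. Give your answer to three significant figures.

For quasistatic motion the external work equals the change in potential energy: W_ext = qΔV = q(V_B − V_A).
At A: distances to the source charges are 2.31 m, 1.56 m; V_A = Σ kqᵢ/rᵢ = -64.8 V.
At B: distances to the source charges are 1.62 m, 0.926 m; V_B = Σ kqᵢ/rᵢ = -100 V.
ΔV = V_B − V_A = -35.6 V.
W_ext = qΔV = (4.90×10⁻⁹ C)(-35.6 V) = -1.74×10⁻⁷ J.

-1.74×10⁻⁷ J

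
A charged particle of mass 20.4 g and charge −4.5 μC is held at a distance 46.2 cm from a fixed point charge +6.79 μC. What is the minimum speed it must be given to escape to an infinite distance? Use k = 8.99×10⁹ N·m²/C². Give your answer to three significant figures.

7.63 m/s

To just escape, total mechanical energy must reach zero at infinity: ½mv²_min + U = 0, so ½mv²_min = −U = |kQq|/r.
|U| = |kQq|/r = (8.99×10⁹ N·m²/C²)(6.79×10⁻⁶)(4.50×10⁻⁶)/(0.462) = 0.595 J.
v_min = √(2|U|/m) = √(2·0.595/0.0204) = 7.63 m/s.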